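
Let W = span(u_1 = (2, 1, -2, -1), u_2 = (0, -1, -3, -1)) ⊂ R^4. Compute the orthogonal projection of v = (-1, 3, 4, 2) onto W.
proj_W(v) = (3/37, 119/74, 171/37, 113/74)

Set up U = [u_1 | ... | u_2] ∈ R^(4×2). The projector onto W = col(U) is P = U (U^T U)^(-1) U^T.
Compute U^T U =
  [10, 6]
  [6, 11],
and U^T v = (-9, -17).
Solve U^T U · c = U^T v for the coefficients: c = (3/74, -58/37). The projection is proj_W(v) = U c.
Check: (v - proj_W(v)) · u_1 = 0  (should be 0).
Check: (v - proj_W(v)) · u_2 = 0  (should be 0).
Result: proj_W(v) = (3/37, 119/74, 171/37, 113/74).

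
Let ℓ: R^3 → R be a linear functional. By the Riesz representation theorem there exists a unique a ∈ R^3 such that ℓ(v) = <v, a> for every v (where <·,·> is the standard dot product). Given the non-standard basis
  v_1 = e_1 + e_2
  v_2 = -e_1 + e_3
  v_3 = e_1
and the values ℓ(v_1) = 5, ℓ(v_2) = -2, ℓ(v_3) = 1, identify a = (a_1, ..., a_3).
a = (1, 4, -1)

Write a = (a_1, ..., a_3) in the standard basis. For each basis vector v_i, ℓ(v_i) = <v_i, a> is a linear equation in the a_j's. Collect the n equations into a matrix system V a = ℓ, where row i of V is v_i (expressed in the standard basis). Since V is invertible (lower-triangular with 1s on the diagonal, up to permutation), solve by back-substitution:
  V =
[[1, 1, 0],
 [-1, 0, 1],
 [1, 0, 0]]
  V a = (5, -2, 1)
Solving gives a = (1, 4, -1).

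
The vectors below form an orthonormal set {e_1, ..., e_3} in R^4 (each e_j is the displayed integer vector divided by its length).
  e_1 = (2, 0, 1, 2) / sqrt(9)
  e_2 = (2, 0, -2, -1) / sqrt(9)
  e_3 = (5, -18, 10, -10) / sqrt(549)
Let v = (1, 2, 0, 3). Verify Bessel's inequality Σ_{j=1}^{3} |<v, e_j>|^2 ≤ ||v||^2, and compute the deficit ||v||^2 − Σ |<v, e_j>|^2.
Σ |<v, e_j>|^2 = 14; ||v||^2 = 14; deficit = 0

Write each e_j = u_j / sqrt(<u_j, u_j>) where u_j is the displayed integer vector. Then <v, e_j> = <v, u_j> / sqrt(<u_j, u_j>), so |<v, e_j>|^2 = <v, u_j>^2 / <u_j, u_j>.
Coefficients: <v, e_1> = 8/sqrt(9), <v, e_2> = -1/sqrt(9), <v, e_3> = -61/sqrt(549).
Square and sum: Σ |<v, e_j>|^2 = 14.
Compute ||v||^2 = v·v = 14.
Deficit = 14 − 14 = 0 ≥ 0, confirming Bessel's inequality. (The deficit equals ||v − Σ <v,e_j> e_j||^2, the squared distance from v to span{e_j}.)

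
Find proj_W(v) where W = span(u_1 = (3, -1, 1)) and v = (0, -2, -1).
proj_W(v) = (3/11, -1/11, 1/11)

Set up U = [u_1 | ... | u_1] ∈ R^(3×1). The projector onto W = col(U) is P = U (U^T U)^(-1) U^T.
Compute U^T U =
  [11],
and U^T v = (1).
Solve U^T U · c = U^T v for the coefficients: c = (1/11). The projection is proj_W(v) = U c.
Check: (v - proj_W(v)) · u_1 = 0  (should be 0).
Result: proj_W(v) = (3/11, -1/11, 1/11).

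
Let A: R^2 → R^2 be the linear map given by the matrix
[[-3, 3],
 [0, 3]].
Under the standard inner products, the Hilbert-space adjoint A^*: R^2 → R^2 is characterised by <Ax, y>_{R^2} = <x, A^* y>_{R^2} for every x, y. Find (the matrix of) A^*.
A^* = A^T =
[[-3, 0],
 [3, 3]]

For real matrices with standard dot products, the defining identity <Ax, y> = <x, A^* y> gives (Ax)^T y = x^T (A^*) y, i.e. x^T A^T y = x^T (A^*) y. Since this holds for all x, y, we must have A^* = A^T. Therefore
A^* =
[[-3, 0],
 [3, 3]].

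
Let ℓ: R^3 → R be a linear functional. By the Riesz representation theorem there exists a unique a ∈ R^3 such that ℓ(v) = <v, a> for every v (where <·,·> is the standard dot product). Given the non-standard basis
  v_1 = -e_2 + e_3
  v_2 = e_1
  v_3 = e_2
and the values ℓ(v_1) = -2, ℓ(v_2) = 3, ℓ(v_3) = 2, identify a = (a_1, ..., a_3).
a = (3, 2, 0)

Write a = (a_1, ..., a_3) in the standard basis. For each basis vector v_i, ℓ(v_i) = <v_i, a> is a linear equation in the a_j's. Collect the n equations into a matrix system V a = ℓ, where row i of V is v_i (expressed in the standard basis). Since V is invertible (lower-triangular with 1s on the diagonal, up to permutation), solve by back-substitution:
  V =
[[0, -1, 1],
 [1, 0, 0],
 [0, 1, 0]]
  V a = (-2, 3, 2)
Solving gives a = (3, 2, 0).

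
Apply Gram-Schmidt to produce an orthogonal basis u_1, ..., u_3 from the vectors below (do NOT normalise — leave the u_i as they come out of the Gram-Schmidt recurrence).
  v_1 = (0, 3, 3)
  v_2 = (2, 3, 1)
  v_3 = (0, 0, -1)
Orthogonal basis:
  u_1 = (0, 3, 3)
  u_2 = (2, 1, -1)
  u_3 = (-1/3, 1/3, -1/3)

Apply the Gram-Schmidt recurrence
  u_1 = v_1
  u_i = v_i − Σ_{j<i} ((v_i · u_j) / (u_j · u_j)) · u_j.

Step by step this gives:
  u_1 = (0, 3, 3)
  u_2 = (2, 1, -1)
  u_3 = (-1/3, 1/3, -1/3)

Orthogonality check:
  u_2 · u_1 = 0 (should be 0)
  u_3 · u_1 = 0 (should be 0)
  u_3 · u_2 = 0 (should be 0)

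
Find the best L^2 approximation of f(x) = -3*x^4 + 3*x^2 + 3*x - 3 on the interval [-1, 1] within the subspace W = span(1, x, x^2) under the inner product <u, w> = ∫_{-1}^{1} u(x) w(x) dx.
g(x) = 3*x^2/7 + 3*x - 96/35

The best approximation g ∈ W is the orthogonal projection of f onto W. Writing g = a_0 + a_1 x + a_2 x^2, the coefficients solve the normal equations G · a = b where
  G_{ij} = <φ_i, φ_j> and b_i = <f, φ_i>, with φ_0 = 1, φ_1 = x, φ_2 = x^2.
G =
  [2, 0, 2/3]
  [0, 2/3, 0]
  [2/3, 0, 2/5],
b = (-26/5, 2, -58/35).
Solving gives a_0 = -96/35, a_1 = 3, a_2 = 3/7, so
  g(x) = 3*x^2/7 + 3*x - 96/35.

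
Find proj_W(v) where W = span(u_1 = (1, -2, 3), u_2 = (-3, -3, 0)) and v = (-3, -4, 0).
proj_W(v) = (-10/3, -11/3, 1/3)

Set up U = [u_1 | ... | u_2] ∈ R^(3×2). The projector onto W = col(U) is P = U (U^T U)^(-1) U^T.
Compute U^T U =
  [14, 3]
  [3, 18],
and U^T v = (5, 21).
Solve U^T U · c = U^T v for the coefficients: c = (1/9, 31/27). The projection is proj_W(v) = U c.
Check: (v - proj_W(v)) · u_1 = 0  (should be 0).
Check: (v - proj_W(v)) · u_2 = 0  (should be 0).
Result: proj_W(v) = (-10/3, -11/3, 1/3).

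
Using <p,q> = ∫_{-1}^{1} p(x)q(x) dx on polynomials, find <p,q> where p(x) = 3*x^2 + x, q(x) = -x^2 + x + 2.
<p,q> = 52/15

Expand the product: p(x)·q(x) = -3*x^4 + 2*x^3 + 7*x^2 + 2*x.
∫_{-1}^{1} of each monomial x^k gives [2/(k+1) if k even, 0 if k odd]. Integrating term-by-term (or equivalently evaluating the antiderivative F(x) = -3*x^5/5 + x^4/2 + 7*x^3/3 + x^2 at the endpoints):
  F(1) − F(−1) = 97/30 − (-7/30) = 52/15.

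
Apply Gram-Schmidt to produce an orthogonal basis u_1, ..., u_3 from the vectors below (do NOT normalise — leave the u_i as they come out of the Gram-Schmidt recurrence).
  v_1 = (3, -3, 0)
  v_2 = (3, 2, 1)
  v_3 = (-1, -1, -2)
Orthogonal basis:
  u_1 = (3, -3, 0)
  u_2 = (5/2, 5/2, 1)
  u_3 = (8/27, 8/27, -40/27)

Apply the Gram-Schmidt recurrence
  u_1 = v_1
  u_i = v_i − Σ_{j<i} ((v_i · u_j) / (u_j · u_j)) · u_j.

Step by step this gives:
  u_1 = (3, -3, 0)
  u_2 = (5/2, 5/2, 1)
  u_3 = (8/27, 8/27, -40/27)

Orthogonality check:
  u_2 · u_1 = 0 (should be 0)
  u_3 · u_1 = 0 (should be 0)
  u_3 · u_2 = 0 (should be 0)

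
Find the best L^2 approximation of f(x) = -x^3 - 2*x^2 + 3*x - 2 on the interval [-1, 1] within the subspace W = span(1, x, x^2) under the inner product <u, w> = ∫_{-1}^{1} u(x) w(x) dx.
g(x) = -2*x^2 + 12*x/5 - 2

The best approximation g ∈ W is the orthogonal projection of f onto W. Writing g = a_0 + a_1 x + a_2 x^2, the coefficients solve the normal equations G · a = b where
  G_{ij} = <φ_i, φ_j> and b_i = <f, φ_i>, with φ_0 = 1, φ_1 = x, φ_2 = x^2.
G =
  [2, 0, 2/3]
  [0, 2/3, 0]
  [2/3, 0, 2/5],
b = (-16/3, 8/5, -32/15).
Solving gives a_0 = -2, a_1 = 12/5, a_2 = -2, so
  g(x) = -2*x^2 + 12*x/5 - 2.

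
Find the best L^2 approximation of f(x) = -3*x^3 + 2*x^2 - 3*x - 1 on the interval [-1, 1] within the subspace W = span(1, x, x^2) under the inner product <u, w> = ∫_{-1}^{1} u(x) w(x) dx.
g(x) = 2*x^2 - 24*x/5 - 1

The best approximation g ∈ W is the orthogonal projection of f onto W. Writing g = a_0 + a_1 x + a_2 x^2, the coefficients solve the normal equations G · a = b where
  G_{ij} = <φ_i, φ_j> and b_i = <f, φ_i>, with φ_0 = 1, φ_1 = x, φ_2 = x^2.
G =
  [2, 0, 2/3]
  [0, 2/3, 0]
  [2/3, 0, 2/5],
b = (-2/3, -16/5, 2/15).
Solving gives a_0 = -1, a_1 = -24/5, a_2 = 2, so
  g(x) = 2*x^2 - 24*x/5 - 1.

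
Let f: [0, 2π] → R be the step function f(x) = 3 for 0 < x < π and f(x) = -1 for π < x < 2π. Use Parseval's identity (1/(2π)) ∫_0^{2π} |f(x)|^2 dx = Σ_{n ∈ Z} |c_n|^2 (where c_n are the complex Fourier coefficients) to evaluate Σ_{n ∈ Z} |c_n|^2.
Σ |c_n|^2 = 5

Parseval equates the L^2 energy of f (normalised by 1/(2π)) with the ℓ^2 sum of its Fourier coefficients: (1/(2π)) ∫_0^{2π} |f|^2 = Σ |c_n|^2.
Compute the left side: (1/(2π)) [∫_0^π 3^2 dx + ∫_π^{2π} (-1)^2 dx] = (1/(2π)) · (9π + 1π) = (9 + 1)/2 = 5.
So Σ_{n ∈ Z} |c_n|^2 = 5.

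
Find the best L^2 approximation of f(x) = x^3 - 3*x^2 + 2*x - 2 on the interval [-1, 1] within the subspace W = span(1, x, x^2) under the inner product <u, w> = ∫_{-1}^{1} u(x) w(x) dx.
g(x) = -3*x^2 + 13*x/5 - 2

The best approximation g ∈ W is the orthogonal projection of f onto W. Writing g = a_0 + a_1 x + a_2 x^2, the coefficients solve the normal equations G · a = b where
  G_{ij} = <φ_i, φ_j> and b_i = <f, φ_i>, with φ_0 = 1, φ_1 = x, φ_2 = x^2.
G =
  [2, 0, 2/3]
  [0, 2/3, 0]
  [2/3, 0, 2/5],
b = (-6, 26/15, -38/15).
Solving gives a_0 = -2, a_1 = 13/5, a_2 = -3, so
  g(x) = -3*x^2 + 13*x/5 - 2.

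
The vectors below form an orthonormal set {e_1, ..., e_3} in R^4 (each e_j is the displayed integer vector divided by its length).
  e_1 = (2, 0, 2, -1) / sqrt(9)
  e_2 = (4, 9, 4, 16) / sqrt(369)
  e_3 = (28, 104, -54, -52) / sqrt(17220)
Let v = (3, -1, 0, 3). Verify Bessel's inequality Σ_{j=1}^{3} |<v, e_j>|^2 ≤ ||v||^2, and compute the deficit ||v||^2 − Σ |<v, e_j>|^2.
Σ |<v, e_j>|^2 = 1034/105; ||v||^2 = 19; deficit = 961/105

Write each e_j = u_j / sqrt(<u_j, u_j>) where u_j is the displayed integer vector. Then <v, e_j> = <v, u_j> / sqrt(<u_j, u_j>), so |<v, e_j>|^2 = <v, u_j>^2 / <u_j, u_j>.
Coefficients: <v, e_1> = 3/sqrt(9), <v, e_2> = 51/sqrt(369), <v, e_3> = -176/sqrt(17220).
Square and sum: Σ |<v, e_j>|^2 = 1034/105.
Compute ||v||^2 = v·v = 19.
Deficit = 19 − 1034/105 = 961/105 ≥ 0, confirming Bessel's inequality. (The deficit equals ||v − Σ <v,e_j> e_j||^2, the squared distance from v to span{e_j}.)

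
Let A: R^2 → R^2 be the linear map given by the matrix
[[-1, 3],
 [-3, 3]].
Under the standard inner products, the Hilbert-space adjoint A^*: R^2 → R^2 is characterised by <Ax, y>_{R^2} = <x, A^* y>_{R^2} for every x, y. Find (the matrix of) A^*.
A^* = A^T =
[[-1, -3],
 [3, 3]]

For real matrices with standard dot products, the defining identity <Ax, y> = <x, A^* y> gives (Ax)^T y = x^T (A^*) y, i.e. x^T A^T y = x^T (A^*) y. Since this holds for all x, y, we must have A^* = A^T. Therefore
A^* =
[[-1, -3],
 [3, 3]].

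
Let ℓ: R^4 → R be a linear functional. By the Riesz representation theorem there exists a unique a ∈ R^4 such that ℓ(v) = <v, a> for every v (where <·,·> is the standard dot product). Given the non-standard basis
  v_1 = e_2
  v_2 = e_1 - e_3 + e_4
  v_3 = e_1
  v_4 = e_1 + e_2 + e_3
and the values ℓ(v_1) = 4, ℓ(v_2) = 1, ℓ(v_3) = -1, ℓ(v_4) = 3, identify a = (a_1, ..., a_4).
a = (-1, 4, 0, 2)

Write a = (a_1, ..., a_4) in the standard basis. For each basis vector v_i, ℓ(v_i) = <v_i, a> is a linear equation in the a_j's. Collect the n equations into a matrix system V a = ℓ, where row i of V is v_i (expressed in the standard basis). Since V is invertible (lower-triangular with 1s on the diagonal, up to permutation), solve by back-substitution:
  V =
[[0, 1, 0, 0],
 [1, 0, -1, 1],
 [1, 0, 0, 0],
 [1, 1, 1, 0]]
  V a = (4, 1, -1, 3)
Solving gives a = (-1, 4, 0, 2).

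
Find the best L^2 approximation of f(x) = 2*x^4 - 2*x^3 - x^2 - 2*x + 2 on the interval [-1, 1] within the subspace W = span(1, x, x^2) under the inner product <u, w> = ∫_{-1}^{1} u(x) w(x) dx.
g(x) = 5*x^2/7 - 16*x/5 + 64/35

The best approximation g ∈ W is the orthogonal projection of f onto W. Writing g = a_0 + a_1 x + a_2 x^2, the coefficients solve the normal equations G · a = b where
  G_{ij} = <φ_i, φ_j> and b_i = <f, φ_i>, with φ_0 = 1, φ_1 = x, φ_2 = x^2.
G =
  [2, 0, 2/3]
  [0, 2/3, 0]
  [2/3, 0, 2/5],
b = (62/15, -32/15, 158/105).
Solving gives a_0 = 64/35, a_1 = -16/5, a_2 = 5/7, so
  g(x) = 5*x^2/7 - 16*x/5 + 64/35.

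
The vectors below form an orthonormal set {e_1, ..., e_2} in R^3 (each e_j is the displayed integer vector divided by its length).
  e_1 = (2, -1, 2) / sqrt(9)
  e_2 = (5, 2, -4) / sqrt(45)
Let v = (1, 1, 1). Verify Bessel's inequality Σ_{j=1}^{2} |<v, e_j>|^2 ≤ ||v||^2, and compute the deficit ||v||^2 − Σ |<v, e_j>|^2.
Σ |<v, e_j>|^2 = 6/5; ||v||^2 = 3; deficit = 9/5

Write each e_j = u_j / sqrt(<u_j, u_j>) where u_j is the displayed integer vector. Then <v, e_j> = <v, u_j> / sqrt(<u_j, u_j>), so |<v, e_j>|^2 = <v, u_j>^2 / <u_j, u_j>.
Coefficients: <v, e_1> = 3/sqrt(9), <v, e_2> = 3/sqrt(45).
Square and sum: Σ |<v, e_j>|^2 = 6/5.
Compute ||v||^2 = v·v = 3.
Deficit = 3 − 6/5 = 9/5 ≥ 0, confirming Bessel's inequality. (The deficit equals ||v − Σ <v,e_j> e_j||^2, the squared distance from v to span{e_j}.)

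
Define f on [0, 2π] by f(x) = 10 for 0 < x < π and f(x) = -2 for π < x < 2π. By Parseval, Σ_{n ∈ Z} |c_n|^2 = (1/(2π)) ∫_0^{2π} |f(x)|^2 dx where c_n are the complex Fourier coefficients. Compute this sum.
Σ |c_n|^2 = 52

Parseval equates the L^2 energy of f (normalised by 1/(2π)) with the ℓ^2 sum of its Fourier coefficients: (1/(2π)) ∫_0^{2π} |f|^2 = Σ |c_n|^2.
Compute the left side: (1/(2π)) [∫_0^π 10^2 dx + ∫_π^{2π} (-2)^2 dx] = (1/(2π)) · (100π + 4π) = (100 + 4)/2 = 52.
So Σ_{n ∈ Z} |c_n|^2 = 52.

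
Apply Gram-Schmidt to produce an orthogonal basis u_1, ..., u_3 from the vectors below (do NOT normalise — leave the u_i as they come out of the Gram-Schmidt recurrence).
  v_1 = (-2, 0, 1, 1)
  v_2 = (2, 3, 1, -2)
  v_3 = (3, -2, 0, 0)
Orthogonal basis:
  u_1 = (-2, 0, 1, 1)
  u_2 = (1/3, 3, 11/6, -7/6)
  u_3 = (93/83, -76/83, 138/83, 48/83)

Apply the Gram-Schmidt recurrence
  u_1 = v_1
  u_i = v_i − Σ_{j<i} ((v_i · u_j) / (u_j · u_j)) · u_j.

Step by step this gives:
  u_1 = (-2, 0, 1, 1)
  u_2 = (1/3, 3, 11/6, -7/6)
  u_3 = (93/83, -76/83, 138/83, 48/83)

Orthogonality check:
  u_2 · u_1 = 0 (should be 0)
  u_3 · u_1 = 0 (should be 0)
  u_3 · u_2 = 0 (should be 0)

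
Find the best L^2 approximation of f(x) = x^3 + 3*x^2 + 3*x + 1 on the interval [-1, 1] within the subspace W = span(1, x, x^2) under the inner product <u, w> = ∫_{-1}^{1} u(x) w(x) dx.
g(x) = 3*x^2 + 18*x/5 + 1

The best approximation g ∈ W is the orthogonal projection of f onto W. Writing g = a_0 + a_1 x + a_2 x^2, the coefficients solve the normal equations G · a = b where
  G_{ij} = <φ_i, φ_j> and b_i = <f, φ_i>, with φ_0 = 1, φ_1 = x, φ_2 = x^2.
G =
  [2, 0, 2/3]
  [0, 2/3, 0]
  [2/3, 0, 2/5],
b = (4, 12/5, 28/15).
Solving gives a_0 = 1, a_1 = 18/5, a_2 = 3, so
  g(x) = 3*x^2 + 18*x/5 + 1.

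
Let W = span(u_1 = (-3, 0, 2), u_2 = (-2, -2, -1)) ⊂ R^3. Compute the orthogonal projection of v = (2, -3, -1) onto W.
proj_W(v) = (110/101, -142/101, -239/101)

Set up U = [u_1 | ... | u_2] ∈ R^(3×2). The projector onto W = col(U) is P = U (U^T U)^(-1) U^T.
Compute U^T U =
  [13, 4]
  [4, 9],
and U^T v = (-8, 3).
Solve U^T U · c = U^T v for the coefficients: c = (-84/101, 71/101). The projection is proj_W(v) = U c.
Check: (v - proj_W(v)) · u_1 = 0  (should be 0).
Check: (v - proj_W(v)) · u_2 = 0  (should be 0).
Result: proj_W(v) = (110/101, -142/101, -239/101).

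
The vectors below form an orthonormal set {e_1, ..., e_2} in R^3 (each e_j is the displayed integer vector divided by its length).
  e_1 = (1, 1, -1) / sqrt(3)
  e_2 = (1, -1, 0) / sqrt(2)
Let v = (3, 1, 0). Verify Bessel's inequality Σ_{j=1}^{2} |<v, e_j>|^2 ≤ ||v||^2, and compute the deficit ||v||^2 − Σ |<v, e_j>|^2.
Σ |<v, e_j>|^2 = 22/3; ||v||^2 = 10; deficit = 8/3

Write each e_j = u_j / sqrt(<u_j, u_j>) where u_j is the displayed integer vector. Then <v, e_j> = <v, u_j> / sqrt(<u_j, u_j>), so |<v, e_j>|^2 = <v, u_j>^2 / <u_j, u_j>.
Coefficients: <v, e_1> = 4/sqrt(3), <v, e_2> = 2/sqrt(2).
Square and sum: Σ |<v, e_j>|^2 = 22/3.
Compute ||v||^2 = v·v = 10.
Deficit = 10 − 22/3 = 8/3 ≥ 0, confirming Bessel's inequality. (The deficit equals ||v − Σ <v,e_j> e_j||^2, the squared distance from v to span{e_j}.)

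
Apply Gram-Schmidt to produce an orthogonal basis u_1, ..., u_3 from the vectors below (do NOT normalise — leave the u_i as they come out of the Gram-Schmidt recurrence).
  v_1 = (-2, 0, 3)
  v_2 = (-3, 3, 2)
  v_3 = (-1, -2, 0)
Orthogonal basis:
  u_1 = (-2, 0, 3)
  u_2 = (-15/13, 3, -10/13)
  u_3 = (-171/142, -95/142, -57/71)

Apply the Gram-Schmidt recurrence
  u_1 = v_1
  u_i = v_i − Σ_{j<i} ((v_i · u_j) / (u_j · u_j)) · u_j.

Step by step this gives:
  u_1 = (-2, 0, 3)
  u_2 = (-15/13, 3, -10/13)
  u_3 = (-171/142, -95/142, -57/71)

Orthogonality check:
  u_2 · u_1 = 0 (should be 0)
  u_3 · u_1 = 0 (should be 0)
  u_3 · u_2 = 0 (should be 0)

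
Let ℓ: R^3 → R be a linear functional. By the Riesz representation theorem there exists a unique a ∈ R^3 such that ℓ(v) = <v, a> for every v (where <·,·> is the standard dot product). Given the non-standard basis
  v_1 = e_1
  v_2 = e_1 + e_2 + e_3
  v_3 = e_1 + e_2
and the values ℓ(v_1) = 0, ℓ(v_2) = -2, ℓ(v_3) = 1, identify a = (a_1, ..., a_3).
a = (0, 1, -3)

Write a = (a_1, ..., a_3) in the standard basis. For each basis vector v_i, ℓ(v_i) = <v_i, a> is a linear equation in the a_j's. Collect the n equations into a matrix system V a = ℓ, where row i of V is v_i (expressed in the standard basis). Since V is invertible (lower-triangular with 1s on the diagonal, up to permutation), solve by back-substitution:
  V =
[[1, 0, 0],
 [1, 1, 1],
 [1, 1, 0]]
  V a = (0, -2, 1)
Solving gives a = (0, 1, -3).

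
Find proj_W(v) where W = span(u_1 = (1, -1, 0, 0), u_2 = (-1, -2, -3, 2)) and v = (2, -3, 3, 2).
proj_W(v) = (14/5, -11/5, 3/5, -2/5)

Set up U = [u_1 | ... | u_2] ∈ R^(4×2). The projector onto W = col(U) is P = U (U^T U)^(-1) U^T.
Compute U^T U =
  [2, 1]
  [1, 18],
and U^T v = (5, -1).
Solve U^T U · c = U^T v for the coefficients: c = (13/5, -1/5). The projection is proj_W(v) = U c.
Check: (v - proj_W(v)) · u_1 = 0  (should be 0).
Check: (v - proj_W(v)) · u_2 = 0  (should be 0).
Result: proj_W(v) = (14/5, -11/5, 3/5, -2/5).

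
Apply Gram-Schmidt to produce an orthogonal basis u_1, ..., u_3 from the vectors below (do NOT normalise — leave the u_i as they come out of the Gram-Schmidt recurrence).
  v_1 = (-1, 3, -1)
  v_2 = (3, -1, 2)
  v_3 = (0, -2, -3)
Orthogonal basis:
  u_1 = (-1, 3, -1)
  u_2 = (25/11, 13/11, 14/11)
  u_3 = (13/9, -13/45, -104/45)

Apply the Gram-Schmidt recurrence
  u_1 = v_1
  u_i = v_i − Σ_{j<i} ((v_i · u_j) / (u_j · u_j)) · u_j.

Step by step this gives:
  u_1 = (-1, 3, -1)
  u_2 = (25/11, 13/11, 14/11)
  u_3 = (13/9, -13/45, -104/45)

Orthogonality check:
  u_2 · u_1 = 0 (should be 0)
  u_3 · u_1 = 0 (should be 0)
  u_3 · u_2 = 0 (should be 0)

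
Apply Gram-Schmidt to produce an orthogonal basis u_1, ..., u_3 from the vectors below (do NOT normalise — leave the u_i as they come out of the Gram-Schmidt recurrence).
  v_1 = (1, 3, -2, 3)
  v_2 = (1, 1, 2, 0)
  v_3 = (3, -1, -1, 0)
Orthogonal basis:
  u_1 = (1, 3, -2, 3)
  u_2 = (1, 1, 2, 0)
  u_3 = (67/23, -29/23, -19/23, -6/23)

Apply the Gram-Schmidt recurrence
  u_1 = v_1
  u_i = v_i − Σ_{j<i} ((v_i · u_j) / (u_j · u_j)) · u_j.

Step by step this gives:
  u_1 = (1, 3, -2, 3)
  u_2 = (1, 1, 2, 0)
  u_3 = (67/23, -29/23, -19/23, -6/23)

Orthogonality check:
  u_2 · u_1 = 0 (should be 0)
  u_3 · u_1 = 0 (should be 0)
  u_3 · u_2 = 0 (should be 0)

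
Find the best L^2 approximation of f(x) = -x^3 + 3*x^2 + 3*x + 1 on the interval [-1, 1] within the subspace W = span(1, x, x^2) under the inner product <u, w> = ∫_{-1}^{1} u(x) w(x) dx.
g(x) = 3*x^2 + 12*x/5 + 1

The best approximation g ∈ W is the orthogonal projection of f onto W. Writing g = a_0 + a_1 x + a_2 x^2, the coefficients solve the normal equations G · a = b where
  G_{ij} = <φ_i, φ_j> and b_i = <f, φ_i>, with φ_0 = 1, φ_1 = x, φ_2 = x^2.
G =
  [2, 0, 2/3]
  [0, 2/3, 0]
  [2/3, 0, 2/5],
b = (4, 8/5, 28/15).
Solving gives a_0 = 1, a_1 = 12/5, a_2 = 3, so
  g(x) = 3*x^2 + 12*x/5 + 1.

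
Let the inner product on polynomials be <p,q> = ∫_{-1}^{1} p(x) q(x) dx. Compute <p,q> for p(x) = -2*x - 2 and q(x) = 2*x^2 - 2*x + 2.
<p,q> = -8

Expand the product: p(x)·q(x) = -4*x^3 - 4.
∫_{-1}^{1} of each monomial x^k gives [2/(k+1) if k even, 0 if k odd]. Integrating term-by-term (or equivalently evaluating the antiderivative F(x) = -x^4 - 4*x at the endpoints):
  F(1) − F(−1) = -5 − (3) = -8.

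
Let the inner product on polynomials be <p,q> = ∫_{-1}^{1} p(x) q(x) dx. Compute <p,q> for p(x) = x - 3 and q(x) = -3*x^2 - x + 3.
<p,q> = -38/3

Expand the product: p(x)·q(x) = -3*x^3 + 8*x^2 + 6*x - 9.
∫_{-1}^{1} of each monomial x^k gives [2/(k+1) if k even, 0 if k odd]. Integrating term-by-term (or equivalently evaluating the antiderivative F(x) = -3*x^4/4 + 8*x^3/3 + 3*x^2 - 9*x at the endpoints):
  F(1) − F(−1) = -49/12 − (103/12) = -38/3.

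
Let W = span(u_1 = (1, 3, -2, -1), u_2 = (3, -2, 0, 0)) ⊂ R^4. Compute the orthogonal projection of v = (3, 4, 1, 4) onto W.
proj_W(v) = (41/31, 46/31, -40/31, -20/31)

Set up U = [u_1 | ... | u_2] ∈ R^(4×2). The projector onto W = col(U) is P = U (U^T U)^(-1) U^T.
Compute U^T U =
  [15, -3]
  [-3, 13],
and U^T v = (9, 1).
Solve U^T U · c = U^T v for the coefficients: c = (20/31, 7/31). The projection is proj_W(v) = U c.
Check: (v - proj_W(v)) · u_1 = 0  (should be 0).
Check: (v - proj_W(v)) · u_2 = 0  (should be 0).
Result: proj_W(v) = (41/31, 46/31, -40/31, -20/31).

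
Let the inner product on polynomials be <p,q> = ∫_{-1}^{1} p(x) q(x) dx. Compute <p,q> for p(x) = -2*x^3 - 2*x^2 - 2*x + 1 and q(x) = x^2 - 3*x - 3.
<p,q> = 64/15

Expand the product: p(x)·q(x) = -2*x^5 + 4*x^4 + 10*x^3 + 13*x^2 + 3*x - 3.
∫_{-1}^{1} of each monomial x^k gives [2/(k+1) if k even, 0 if k odd]. Integrating term-by-term (or equivalently evaluating the antiderivative F(x) = -x^6/3 + 4*x^5/5 + 5*x^4/2 + 13*x^3/3 + 3*x^2/2 - 3*x at the endpoints):
  F(1) − F(−1) = 29/5 − (23/15) = 64/15.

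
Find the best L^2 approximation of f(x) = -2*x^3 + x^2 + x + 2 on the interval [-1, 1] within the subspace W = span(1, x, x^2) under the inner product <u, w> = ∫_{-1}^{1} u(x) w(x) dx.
g(x) = x^2 - x/5 + 2

The best approximation g ∈ W is the orthogonal projection of f onto W. Writing g = a_0 + a_1 x + a_2 x^2, the coefficients solve the normal equations G · a = b where
  G_{ij} = <φ_i, φ_j> and b_i = <f, φ_i>, with φ_0 = 1, φ_1 = x, φ_2 = x^2.
G =
  [2, 0, 2/3]
  [0, 2/3, 0]
  [2/3, 0, 2/5],
b = (14/3, -2/15, 26/15).
Solving gives a_0 = 2, a_1 = -1/5, a_2 = 1, so
  g(x) = x^2 - x/5 + 2.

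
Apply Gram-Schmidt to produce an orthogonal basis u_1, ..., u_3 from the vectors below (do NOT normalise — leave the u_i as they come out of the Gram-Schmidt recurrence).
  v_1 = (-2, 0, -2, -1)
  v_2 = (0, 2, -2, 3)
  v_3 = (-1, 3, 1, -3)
Orthogonal basis:
  u_1 = (-2, 0, -2, -1)
  u_2 = (2/9, 2, -16/9, 28/9)
  u_3 = (-5/19, 69/19, 21/19, -32/19)

Apply the Gram-Schmidt recurrence
  u_1 = v_1
  u_i = v_i − Σ_{j<i} ((v_i · u_j) / (u_j · u_j)) · u_j.

Step by step this gives:
  u_1 = (-2, 0, -2, -1)
  u_2 = (2/9, 2, -16/9, 28/9)
  u_3 = (-5/19, 69/19, 21/19, -32/19)

Orthogonality check:
  u_2 · u_1 = 0 (should be 0)
  u_3 · u_1 = 0 (should be 0)
  u_3 · u_2 = 0 (should be 0)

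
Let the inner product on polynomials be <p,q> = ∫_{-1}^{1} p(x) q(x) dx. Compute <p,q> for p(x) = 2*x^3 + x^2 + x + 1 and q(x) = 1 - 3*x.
<p,q> = -26/15

Expand the product: p(x)·q(x) = -6*x^4 - x^3 - 2*x^2 - 2*x + 1.
∫_{-1}^{1} of each monomial x^k gives [2/(k+1) if k even, 0 if k odd]. Integrating term-by-term (or equivalently evaluating the antiderivative F(x) = -6*x^5/5 - x^4/4 - 2*x^3/3 - x^2 + x at the endpoints):
  F(1) − F(−1) = -127/60 − (-23/60) = -26/15.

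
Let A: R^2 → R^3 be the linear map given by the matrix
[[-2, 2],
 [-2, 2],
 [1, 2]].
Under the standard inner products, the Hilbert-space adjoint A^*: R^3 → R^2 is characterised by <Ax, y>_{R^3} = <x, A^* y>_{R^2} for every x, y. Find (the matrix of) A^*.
A^* = A^T =
[[-2, -2, 1],
 [2, 2, 2]]

For real matrices with standard dot products, the defining identity <Ax, y> = <x, A^* y> gives (Ax)^T y = x^T (A^*) y, i.e. x^T A^T y = x^T (A^*) y. Since this holds for all x, y, we must have A^* = A^T. Therefore
A^* =
[[-2, -2, 1],
 [2, 2, 2]].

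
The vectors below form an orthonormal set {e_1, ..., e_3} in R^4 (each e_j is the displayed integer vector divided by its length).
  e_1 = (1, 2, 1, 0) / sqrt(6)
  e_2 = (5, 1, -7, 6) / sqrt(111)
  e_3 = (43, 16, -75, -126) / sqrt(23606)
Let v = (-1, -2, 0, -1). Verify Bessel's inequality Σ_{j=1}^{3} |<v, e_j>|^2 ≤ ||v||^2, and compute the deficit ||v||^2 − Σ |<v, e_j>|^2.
Σ |<v, e_j>|^2 = 1850/319; ||v||^2 = 6; deficit = 64/319

Write each e_j = u_j / sqrt(<u_j, u_j>) where u_j is the displayed integer vector. Then <v, e_j> = <v, u_j> / sqrt(<u_j, u_j>), so |<v, e_j>|^2 = <v, u_j>^2 / <u_j, u_j>.
Coefficients: <v, e_1> = -5/sqrt(6), <v, e_2> = -13/sqrt(111), <v, e_3> = 51/sqrt(23606).
Square and sum: Σ |<v, e_j>|^2 = 1850/319.
Compute ||v||^2 = v·v = 6.
Deficit = 6 − 1850/319 = 64/319 ≥ 0, confirming Bessel's inequality. (The deficit equals ||v − Σ <v,e_j> e_j||^2, the squared distance from v to span{e_j}.)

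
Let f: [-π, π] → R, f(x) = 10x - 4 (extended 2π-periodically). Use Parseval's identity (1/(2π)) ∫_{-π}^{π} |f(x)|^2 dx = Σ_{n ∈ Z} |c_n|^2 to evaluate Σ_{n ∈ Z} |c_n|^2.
Σ |c_n|^2 = 100π^2/3 + 16

Expand and integrate term by term over [-π, π]:
  ∫ (10x)^2 dx = 100·(2π^3/3); ∫ 2·10·(-4)·x dx = 0 (odd integrand); ∫ (-4)^2 dx = 16·2π.
So (1/(2π)) ∫_{-π}^{π} (10x - 4)^2 dx = 100π^2/3 + 16 = 100π^2/3 + 16.
Parseval ⇒ Σ |c_n|^2 = 100π^2/3 + 16.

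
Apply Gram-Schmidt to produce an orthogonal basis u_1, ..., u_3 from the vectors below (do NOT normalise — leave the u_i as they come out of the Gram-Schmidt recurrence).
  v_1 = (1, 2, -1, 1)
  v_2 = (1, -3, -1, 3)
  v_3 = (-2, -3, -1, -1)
Orthogonal basis:
  u_1 = (1, 2, -1, 1)
  u_2 = (8/7, -19/7, -8/7, 22/7)
  u_3 = (-150/139, -26/139, -267/139, -65/139)

Apply the Gram-Schmidt recurrence
  u_1 = v_1
  u_i = v_i − Σ_{j<i} ((v_i · u_j) / (u_j · u_j)) · u_j.

Step by step this gives:
  u_1 = (1, 2, -1, 1)
  u_2 = (8/7, -19/7, -8/7, 22/7)
  u_3 = (-150/139, -26/139, -267/139, -65/139)

Orthogonality check:
  u_2 · u_1 = 0 (should be 0)
  u_3 · u_1 = 0 (should be 0)
  u_3 · u_2 = 0 (should be 0)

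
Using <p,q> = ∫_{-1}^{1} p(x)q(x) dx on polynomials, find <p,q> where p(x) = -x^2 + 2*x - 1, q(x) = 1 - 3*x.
<p,q> = -20/3

Expand the product: p(x)·q(x) = 3*x^3 - 7*x^2 + 5*x - 1.
∫_{-1}^{1} of each monomial x^k gives [2/(k+1) if k even, 0 if k odd]. Integrating term-by-term (or equivalently evaluating the antiderivative F(x) = 3*x^4/4 - 7*x^3/3 + 5*x^2/2 - x at the endpoints):
  F(1) − F(−1) = -1/12 − (79/12) = -20/3.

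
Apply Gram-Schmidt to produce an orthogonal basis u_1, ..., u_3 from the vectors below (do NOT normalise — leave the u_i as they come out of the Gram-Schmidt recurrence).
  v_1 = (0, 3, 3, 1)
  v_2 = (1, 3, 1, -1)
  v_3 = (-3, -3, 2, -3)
Orthogonal basis:
  u_1 = (0, 3, 3, 1)
  u_2 = (1, 24/19, -14/19, -30/19)
  u_3 = (-254/107, -135/107, 266/107, -393/107)

Apply the Gram-Schmidt recurrence
  u_1 = v_1
  u_i = v_i − Σ_{j<i} ((v_i · u_j) / (u_j · u_j)) · u_j.

Step by step this gives:
  u_1 = (0, 3, 3, 1)
  u_2 = (1, 24/19, -14/19, -30/19)
  u_3 = (-254/107, -135/107, 266/107, -393/107)

Orthogonality check:
  u_2 · u_1 = 0 (should be 0)
  u_3 · u_1 = 0 (should be 0)
  u_3 · u_2 = 0 (should be 0)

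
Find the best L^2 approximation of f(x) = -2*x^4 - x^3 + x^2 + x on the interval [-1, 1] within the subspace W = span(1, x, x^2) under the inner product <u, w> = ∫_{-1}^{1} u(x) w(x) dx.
g(x) = -5*x^2/7 + 2*x/5 + 6/35

The best approximation g ∈ W is the orthogonal projection of f onto W. Writing g = a_0 + a_1 x + a_2 x^2, the coefficients solve the normal equations G · a = b where
  G_{ij} = <φ_i, φ_j> and b_i = <f, φ_i>, with φ_0 = 1, φ_1 = x, φ_2 = x^2.
G =
  [2, 0, 2/3]
  [0, 2/3, 0]
  [2/3, 0, 2/5],
b = (-2/15, 4/15, -6/35).
Solving gives a_0 = 6/35, a_1 = 2/5, a_2 = -5/7, so
  g(x) = -5*x^2/7 + 2*x/5 + 6/35.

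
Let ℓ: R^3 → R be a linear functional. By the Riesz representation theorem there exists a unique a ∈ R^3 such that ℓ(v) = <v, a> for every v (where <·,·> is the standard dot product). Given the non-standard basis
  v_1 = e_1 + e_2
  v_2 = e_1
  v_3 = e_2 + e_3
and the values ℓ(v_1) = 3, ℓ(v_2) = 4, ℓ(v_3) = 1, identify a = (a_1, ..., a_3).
a = (4, -1, 2)

Write a = (a_1, ..., a_3) in the standard basis. For each basis vector v_i, ℓ(v_i) = <v_i, a> is a linear equation in the a_j's. Collect the n equations into a matrix system V a = ℓ, where row i of V is v_i (expressed in the standard basis). Since V is invertible (lower-triangular with 1s on the diagonal, up to permutation), solve by back-substitution:
  V =
[[1, 1, 0],
 [1, 0, 0],
 [0, 1, 1]]
  V a = (3, 4, 1)
Solving gives a = (4, -1, 2).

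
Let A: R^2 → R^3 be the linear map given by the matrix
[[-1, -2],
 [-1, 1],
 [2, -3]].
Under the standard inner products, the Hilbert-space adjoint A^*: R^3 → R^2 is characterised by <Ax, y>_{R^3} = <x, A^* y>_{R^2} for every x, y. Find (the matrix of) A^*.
A^* = A^T =
[[-1, -1, 2],
 [-2, 1, -3]]

For real matrices with standard dot products, the defining identity <Ax, y> = <x, A^* y> gives (Ax)^T y = x^T (A^*) y, i.e. x^T A^T y = x^T (A^*) y. Since this holds for all x, y, we must have A^* = A^T. Therefore
A^* =
[[-1, -1, 2],
 [-2, 1, -3]].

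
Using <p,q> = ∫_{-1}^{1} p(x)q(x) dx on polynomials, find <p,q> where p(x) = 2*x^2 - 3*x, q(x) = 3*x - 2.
<p,q> = -26/3

Expand the product: p(x)·q(x) = 6*x^3 - 13*x^2 + 6*x.
∫_{-1}^{1} of each monomial x^k gives [2/(k+1) if k even, 0 if k odd]. Integrating term-by-term (or equivalently evaluating the antiderivative F(x) = 3*x^4/2 - 13*x^3/3 + 3*x^2 at the endpoints):
  F(1) − F(−1) = 1/6 − (53/6) = -26/3.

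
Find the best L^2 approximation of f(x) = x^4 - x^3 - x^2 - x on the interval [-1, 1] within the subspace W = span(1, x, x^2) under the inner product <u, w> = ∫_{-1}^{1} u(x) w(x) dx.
g(x) = -x^2/7 - 8*x/5 - 3/35

The best approximation g ∈ W is the orthogonal projection of f onto W. Writing g = a_0 + a_1 x + a_2 x^2, the coefficients solve the normal equations G · a = b where
  G_{ij} = <φ_i, φ_j> and b_i = <f, φ_i>, with φ_0 = 1, φ_1 = x, φ_2 = x^2.
G =
  [2, 0, 2/3]
  [0, 2/3, 0]
  [2/3, 0, 2/5],
b = (-4/15, -16/15, -4/35).
Solving gives a_0 = -3/35, a_1 = -8/5, a_2 = -1/7, so
  g(x) = -x^2/7 - 8*x/5 - 3/35.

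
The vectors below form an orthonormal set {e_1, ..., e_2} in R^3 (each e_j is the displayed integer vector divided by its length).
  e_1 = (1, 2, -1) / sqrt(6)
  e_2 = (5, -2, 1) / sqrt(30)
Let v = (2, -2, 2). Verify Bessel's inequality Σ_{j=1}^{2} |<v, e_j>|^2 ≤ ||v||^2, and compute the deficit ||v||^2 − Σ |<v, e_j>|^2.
Σ |<v, e_j>|^2 = 56/5; ||v||^2 = 12; deficit = 4/5

Write each e_j = u_j / sqrt(<u_j, u_j>) where u_j is the displayed integer vector. Then <v, e_j> = <v, u_j> / sqrt(<u_j, u_j>), so |<v, e_j>|^2 = <v, u_j>^2 / <u_j, u_j>.
Coefficients: <v, e_1> = -4/sqrt(6), <v, e_2> = 16/sqrt(30).
Square and sum: Σ |<v, e_j>|^2 = 56/5.
Compute ||v||^2 = v·v = 12.
Deficit = 12 − 56/5 = 4/5 ≥ 0, confirming Bessel's inequality. (The deficit equals ||v − Σ <v,e_j> e_j||^2, the squared distance from v to span{e_j}.)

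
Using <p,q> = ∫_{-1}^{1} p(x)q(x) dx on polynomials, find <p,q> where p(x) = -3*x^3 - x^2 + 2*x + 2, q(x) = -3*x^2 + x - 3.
<p,q> = -38/3

Expand the product: p(x)·q(x) = 9*x^5 + 2*x^3 - x^2 - 4*x - 6.
∫_{-1}^{1} of each monomial x^k gives [2/(k+1) if k even, 0 if k odd]. Integrating term-by-term (or equivalently evaluating the antiderivative F(x) = 3*x^6/2 + x^4/2 - x^3/3 - 2*x^2 - 6*x at the endpoints):
  F(1) − F(−1) = -19/3 − (19/3) = -38/3.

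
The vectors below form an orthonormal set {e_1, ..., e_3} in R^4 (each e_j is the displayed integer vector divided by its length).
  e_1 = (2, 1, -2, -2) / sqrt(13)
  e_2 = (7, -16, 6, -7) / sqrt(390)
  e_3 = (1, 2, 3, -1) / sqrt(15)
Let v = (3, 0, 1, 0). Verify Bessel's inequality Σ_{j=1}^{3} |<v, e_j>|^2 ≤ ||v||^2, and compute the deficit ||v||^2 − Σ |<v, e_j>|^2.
Σ |<v, e_j>|^2 = 11/2; ||v||^2 = 10; deficit = 9/2

Write each e_j = u_j / sqrt(<u_j, u_j>) where u_j is the displayed integer vector. Then <v, e_j> = <v, u_j> / sqrt(<u_j, u_j>), so |<v, e_j>|^2 = <v, u_j>^2 / <u_j, u_j>.
Coefficients: <v, e_1> = 4/sqrt(13), <v, e_2> = 27/sqrt(390), <v, e_3> = 6/sqrt(15).
Square and sum: Σ |<v, e_j>|^2 = 11/2.
Compute ||v||^2 = v·v = 10.
Deficit = 10 − 11/2 = 9/2 ≥ 0, confirming Bessel's inequality. (The deficit equals ||v − Σ <v,e_j> e_j||^2, the squared distance from v to span{e_j}.)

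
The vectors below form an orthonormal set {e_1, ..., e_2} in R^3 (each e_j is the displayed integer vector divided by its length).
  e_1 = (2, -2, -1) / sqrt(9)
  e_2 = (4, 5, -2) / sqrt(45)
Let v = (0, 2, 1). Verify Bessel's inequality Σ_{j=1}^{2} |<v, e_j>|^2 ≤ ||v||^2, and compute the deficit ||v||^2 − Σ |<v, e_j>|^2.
Σ |<v, e_j>|^2 = 21/5; ||v||^2 = 5; deficit = 4/5

Write each e_j = u_j / sqrt(<u_j, u_j>) where u_j is the displayed integer vector. Then <v, e_j> = <v, u_j> / sqrt(<u_j, u_j>), so |<v, e_j>|^2 = <v, u_j>^2 / <u_j, u_j>.
Coefficients: <v, e_1> = -5/sqrt(9), <v, e_2> = 8/sqrt(45).
Square and sum: Σ |<v, e_j>|^2 = 21/5.
Compute ||v||^2 = v·v = 5.
Deficit = 5 − 21/5 = 4/5 ≥ 0, confirming Bessel's inequality. (The deficit equals ||v − Σ <v,e_j> e_j||^2, the squared distance from v to span{e_j}.)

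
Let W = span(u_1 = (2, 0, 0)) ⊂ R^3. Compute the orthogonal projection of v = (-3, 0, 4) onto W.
proj_W(v) = (-3, 0, 0)

Set up U = [u_1 | ... | u_1] ∈ R^(3×1). The projector onto W = col(U) is P = U (U^T U)^(-1) U^T.
Compute U^T U =
  [4],
and U^T v = (-6).
Solve U^T U · c = U^T v for the coefficients: c = (-3/2). The projection is proj_W(v) = U c.
Check: (v - proj_W(v)) · u_1 = 0  (should be 0).
Result: proj_W(v) = (-3, 0, 0).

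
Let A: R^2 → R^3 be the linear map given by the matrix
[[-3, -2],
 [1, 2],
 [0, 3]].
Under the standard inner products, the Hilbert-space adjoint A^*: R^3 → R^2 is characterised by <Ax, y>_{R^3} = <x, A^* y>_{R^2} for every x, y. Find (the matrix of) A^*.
A^* = A^T =
[[-3, 1, 0],
 [-2, 2, 3]]

For real matrices with standard dot products, the defining identity <Ax, y> = <x, A^* y> gives (Ax)^T y = x^T (A^*) y, i.e. x^T A^T y = x^T (A^*) y. Since this holds for all x, y, we must have A^* = A^T. Therefore
A^* =
[[-3, 1, 0],
 [-2, 2, 3]].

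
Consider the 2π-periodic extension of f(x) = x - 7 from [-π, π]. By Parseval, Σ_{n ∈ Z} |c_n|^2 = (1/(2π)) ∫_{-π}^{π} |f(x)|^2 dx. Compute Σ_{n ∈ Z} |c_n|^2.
Σ |c_n|^2 = π^2/3 + 49

Expand and integrate term by term over [-π, π]:
  ∫ (x)^2 dx = 1·(2π^3/3); ∫ 2·1·(-7)·x dx = 0 (odd integrand); ∫ (-7)^2 dx = 49·2π.
So (1/(2π)) ∫_{-π}^{π} (x - 7)^2 dx = 1π^2/3 + 49 = π^2/3 + 49.
Parseval ⇒ Σ |c_n|^2 = π^2/3 + 49.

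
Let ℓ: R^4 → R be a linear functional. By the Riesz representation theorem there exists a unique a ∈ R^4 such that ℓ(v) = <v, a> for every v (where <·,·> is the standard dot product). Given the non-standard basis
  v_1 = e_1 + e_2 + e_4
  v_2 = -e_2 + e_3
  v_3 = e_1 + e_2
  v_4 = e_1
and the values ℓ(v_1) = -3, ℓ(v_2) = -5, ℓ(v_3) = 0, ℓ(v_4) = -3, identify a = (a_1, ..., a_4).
a = (-3, 3, -2, -3)

Write a = (a_1, ..., a_4) in the standard basis. For each basis vector v_i, ℓ(v_i) = <v_i, a> is a linear equation in the a_j's. Collect the n equations into a matrix system V a = ℓ, where row i of V is v_i (expressed in the standard basis). Since V is invertible (lower-triangular with 1s on the diagonal, up to permutation), solve by back-substitution:
  V =
[[1, 1, 0, 1],
 [0, -1, 1, 0],
 [1, 1, 0, 0],
 [1, 0, 0, 0]]
  V a = (-3, -5, 0, -3)
Solving gives a = (-3, 3, -2, -3).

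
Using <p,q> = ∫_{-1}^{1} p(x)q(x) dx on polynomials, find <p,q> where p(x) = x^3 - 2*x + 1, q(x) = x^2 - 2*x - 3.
<p,q> = -52/15

Expand the product: p(x)·q(x) = x^5 - 2*x^4 - 5*x^3 + 5*x^2 + 4*x - 3.
∫_{-1}^{1} of each monomial x^k gives [2/(k+1) if k even, 0 if k odd]. Integrating term-by-term (or equivalently evaluating the antiderivative F(x) = x^6/6 - 2*x^5/5 - 5*x^4/4 + 5*x^3/3 + 2*x^2 - 3*x at the endpoints):
  F(1) − F(−1) = -49/60 − (53/20) = -52/15.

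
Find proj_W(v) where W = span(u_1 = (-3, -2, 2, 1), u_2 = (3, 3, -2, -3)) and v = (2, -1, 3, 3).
proj_W(v) = (9/74, -50/37, -3/37, 209/74)

Set up U = [u_1 | ... | u_2] ∈ R^(4×2). The projector onto W = col(U) is P = U (U^T U)^(-1) U^T.
Compute U^T U =
  [18, -22]
  [-22, 31],
and U^T v = (5, -12).
Solve U^T U · c = U^T v for the coefficients: c = (-109/74, -53/37). The projection is proj_W(v) = U c.
Check: (v - proj_W(v)) · u_1 = 0  (should be 0).
Check: (v - proj_W(v)) · u_2 = 0  (should be 0).
Result: proj_W(v) = (9/74, -50/37, -3/37, 209/74).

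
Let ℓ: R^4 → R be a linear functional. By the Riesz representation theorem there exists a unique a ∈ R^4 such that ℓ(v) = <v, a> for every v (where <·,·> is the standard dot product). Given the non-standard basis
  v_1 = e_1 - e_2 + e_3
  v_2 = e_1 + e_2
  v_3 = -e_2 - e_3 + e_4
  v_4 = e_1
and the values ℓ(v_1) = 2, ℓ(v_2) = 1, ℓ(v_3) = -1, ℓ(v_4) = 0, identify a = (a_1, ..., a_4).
a = (0, 1, 3, 3)

Write a = (a_1, ..., a_4) in the standard basis. For each basis vector v_i, ℓ(v_i) = <v_i, a> is a linear equation in the a_j's. Collect the n equations into a matrix system V a = ℓ, where row i of V is v_i (expressed in the standard basis). Since V is invertible (lower-triangular with 1s on the diagonal, up to permutation), solve by back-substitution:
  V =
[[1, -1, 1, 0],
 [1, 1, 0, 0],
 [0, -1, -1, 1],
 [1, 0, 0, 0]]
  V a = (2, 1, -1, 0)
Solving gives a = (0, 1, 3, 3).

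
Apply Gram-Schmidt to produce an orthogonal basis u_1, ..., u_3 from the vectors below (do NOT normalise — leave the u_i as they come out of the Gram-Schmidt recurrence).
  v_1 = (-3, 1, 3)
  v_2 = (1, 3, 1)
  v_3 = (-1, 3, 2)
Orthogonal basis:
  u_1 = (-3, 1, 3)
  u_2 = (28/19, 54/19, 10/19)
  u_3 = (-6/25, 9/50, -3/10)

Apply the Gram-Schmidt recurrence
  u_1 = v_1
  u_i = v_i − Σ_{j<i} ((v_i · u_j) / (u_j · u_j)) · u_j.

Step by step this gives:
  u_1 = (-3, 1, 3)
  u_2 = (28/19, 54/19, 10/19)
  u_3 = (-6/25, 9/50, -3/10)

Orthogonality check:
  u_2 · u_1 = 0 (should be 0)
  u_3 · u_1 = 0 (should be 0)
  u_3 · u_2 = 0 (should be 0)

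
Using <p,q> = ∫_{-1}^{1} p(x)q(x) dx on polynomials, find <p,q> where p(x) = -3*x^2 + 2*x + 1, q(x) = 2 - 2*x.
<p,q> = -8/3

Expand the product: p(x)·q(x) = 6*x^3 - 10*x^2 + 2*x + 2.
∫_{-1}^{1} of each monomial x^k gives [2/(k+1) if k even, 0 if k odd]. Integrating term-by-term (or equivalently evaluating the antiderivative F(x) = 3*x^4/2 - 10*x^3/3 + x^2 + 2*x at the endpoints):
  F(1) − F(−1) = 7/6 − (23/6) = -8/3.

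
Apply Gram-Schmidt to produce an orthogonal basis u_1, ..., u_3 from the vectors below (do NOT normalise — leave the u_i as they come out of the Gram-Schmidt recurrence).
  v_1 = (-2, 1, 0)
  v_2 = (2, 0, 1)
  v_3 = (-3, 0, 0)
Orthogonal basis:
  u_1 = (-2, 1, 0)
  u_2 = (2/5, 4/5, 1)
  u_3 = (-1/3, -2/3, 2/3)

Apply the Gram-Schmidt recurrence
  u_1 = v_1
  u_i = v_i − Σ_{j<i} ((v_i · u_j) / (u_j · u_j)) · u_j.

Step by step this gives:
  u_1 = (-2, 1, 0)
  u_2 = (2/5, 4/5, 1)
  u_3 = (-1/3, -2/3, 2/3)

Orthogonality check:
  u_2 · u_1 = 0 (should be 0)
  u_3 · u_1 = 0 (should be 0)
  u_3 · u_2 = 0 (should be 0)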